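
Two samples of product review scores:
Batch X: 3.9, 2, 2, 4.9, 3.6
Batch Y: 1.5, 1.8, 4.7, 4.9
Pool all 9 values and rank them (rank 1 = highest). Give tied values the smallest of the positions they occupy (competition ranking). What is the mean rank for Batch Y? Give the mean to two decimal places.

Sorted (descending): 4.9, 4.9, 4.7, 3.9, 3.6, 2, 2, 1.8, 1.5
The 2 values of 4.9 occupy positions 1–2 → each gets rank 1.
The 2 values of 2 occupy positions 6–7 → each gets rank 6.
Batch Y values → pooled ranks: 1.5→9, 1.8→8, 4.7→3, 4.9→1
Mean rank = (9 + 8 + 3 + 1) / 4 = 5.25

5.25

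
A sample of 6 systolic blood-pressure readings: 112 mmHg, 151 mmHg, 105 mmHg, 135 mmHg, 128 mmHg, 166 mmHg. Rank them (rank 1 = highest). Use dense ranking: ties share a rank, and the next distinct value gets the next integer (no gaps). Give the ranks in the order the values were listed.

5, 2, 6, 3, 4, 1

Sorted (descending): 166, 151, 135, 128, 112, 105
No ties — each value takes its position as its rank.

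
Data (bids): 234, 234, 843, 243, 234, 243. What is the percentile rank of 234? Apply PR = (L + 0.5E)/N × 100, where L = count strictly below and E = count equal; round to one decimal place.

N = 6.
Strictly below 234: 0. Equal to 234: 3.
PR = (0 + 0.5·3)/6 × 100 = 25.0

25.0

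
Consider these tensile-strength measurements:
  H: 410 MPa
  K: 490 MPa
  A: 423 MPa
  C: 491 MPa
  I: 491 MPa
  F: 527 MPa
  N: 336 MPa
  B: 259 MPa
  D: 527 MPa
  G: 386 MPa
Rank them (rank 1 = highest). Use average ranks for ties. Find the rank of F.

1.5

Sorted (descending): 527, 527, 491, 491, 490, 423, 410, 386, 336, 259
The 2 values of 527 occupy positions 1–2 → average rank (1+2)/2 = 1.5.
The 2 values of 491 occupy positions 3–4 → average rank (3+4)/2 = 3.5.
F has value 527 MPa → rank 1.5.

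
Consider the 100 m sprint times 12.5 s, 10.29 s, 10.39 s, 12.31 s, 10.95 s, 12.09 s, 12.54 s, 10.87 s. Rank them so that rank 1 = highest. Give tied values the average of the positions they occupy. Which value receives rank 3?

Sorted (descending): 12.54, 12.5, 12.31, 12.09, 10.95, 10.87, 10.39, 10.29
No ties — each value takes its position as its rank.
Rank 3 → value 12.31.

12.31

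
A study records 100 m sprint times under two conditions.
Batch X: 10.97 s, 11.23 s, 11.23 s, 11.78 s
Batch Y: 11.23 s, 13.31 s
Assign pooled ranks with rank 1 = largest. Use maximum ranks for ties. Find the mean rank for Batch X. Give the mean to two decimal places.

Sorted (descending): 13.31, 11.78, 11.23, 11.23, 11.23, 10.97
The 3 values of 11.23 occupy positions 3–5 → each gets rank 5.
Batch X values → pooled ranks: 10.97→6, 11.23→5, 11.23→5, 11.78→2
Mean rank = (6 + 5 + 5 + 2) / 4 = 4.50

4.50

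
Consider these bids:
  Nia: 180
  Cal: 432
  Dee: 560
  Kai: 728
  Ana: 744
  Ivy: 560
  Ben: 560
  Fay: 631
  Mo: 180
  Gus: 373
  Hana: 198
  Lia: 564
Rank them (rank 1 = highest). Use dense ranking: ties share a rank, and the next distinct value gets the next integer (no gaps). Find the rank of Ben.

Sorted (descending): 744, 728, 631, 564, 560, 560, 560, 432, 373, 198, 180, 180
The 3 values of 560 share dense rank 5.
The 2 values of 180 share dense rank 9.
Remaining distinct values take the next consecutive integers.
Ben has value 560 → rank 5.

5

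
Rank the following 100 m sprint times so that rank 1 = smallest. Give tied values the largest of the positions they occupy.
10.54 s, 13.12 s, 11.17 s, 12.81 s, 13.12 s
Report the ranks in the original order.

1, 5, 2, 3, 5

Sorted (ascending): 10.54, 11.17, 12.81, 13.12, 13.12
The 2 values of 13.12 occupy positions 4–5 → each gets rank 5.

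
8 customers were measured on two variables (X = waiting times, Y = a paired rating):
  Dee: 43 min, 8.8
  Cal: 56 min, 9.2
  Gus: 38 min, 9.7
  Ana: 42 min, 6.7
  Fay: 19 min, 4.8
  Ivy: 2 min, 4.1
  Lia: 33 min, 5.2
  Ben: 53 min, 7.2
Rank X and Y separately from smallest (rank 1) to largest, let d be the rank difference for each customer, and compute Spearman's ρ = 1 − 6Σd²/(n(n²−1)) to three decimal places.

0.738

Ranks of variable 1: 6, 8, 4, 5, 2, 1, 3, 7
Ranks of variable 2: 6, 7, 8, 4, 2, 1, 3, 5
d = r₁ − r₂: 0, 1, -4, 1, 0, 0, 0, 2
d²: 0, 1, 16, 1, 0, 0, 0, 4; Σd² = 22
ρ = 1 − 6·22/(8·63) = 1 − 132/504 = 0.738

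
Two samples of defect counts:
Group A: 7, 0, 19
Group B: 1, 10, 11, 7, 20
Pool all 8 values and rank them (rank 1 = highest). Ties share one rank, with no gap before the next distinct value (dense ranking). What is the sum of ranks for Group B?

Sorted (descending): 20, 19, 11, 10, 7, 7, 1, 0
The 2 values of 7 share dense rank 5.
Remaining distinct values take the next consecutive integers.
Group B values → pooled ranks: 1→6, 10→4, 11→3, 7→5, 20→1
Rank sum = 6 + 4 + 3 + 5 + 1 = 19

19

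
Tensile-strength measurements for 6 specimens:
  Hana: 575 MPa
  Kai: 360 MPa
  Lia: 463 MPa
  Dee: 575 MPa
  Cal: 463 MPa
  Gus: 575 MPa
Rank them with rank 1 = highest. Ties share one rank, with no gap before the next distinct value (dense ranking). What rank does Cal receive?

Sorted (descending): 575, 575, 575, 463, 463, 360
The 3 values of 575 share dense rank 1.
The 2 values of 463 share dense rank 2.
Remaining distinct values take the next consecutive integers.
Cal has value 463 MPa → rank 2.

2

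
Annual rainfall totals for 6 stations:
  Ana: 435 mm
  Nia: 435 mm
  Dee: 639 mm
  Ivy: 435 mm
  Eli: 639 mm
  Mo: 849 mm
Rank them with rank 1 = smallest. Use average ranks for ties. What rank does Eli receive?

4.5

Sorted (ascending): 435, 435, 435, 639, 639, 849
The 3 values of 435 occupy positions 1–3 → average rank 2.
The 2 values of 639 occupy positions 4–5 → average rank (4+5)/2 = 4.5.
Eli has value 639 mm → rank 4.5.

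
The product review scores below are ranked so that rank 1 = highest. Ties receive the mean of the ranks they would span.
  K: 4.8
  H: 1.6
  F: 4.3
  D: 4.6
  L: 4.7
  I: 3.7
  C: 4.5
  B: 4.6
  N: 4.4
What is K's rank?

1

Sorted (descending): 4.8, 4.7, 4.6, 4.6, 4.5, 4.4, 4.3, 3.7, 1.6
The 2 values of 4.6 occupy positions 3–4 → average rank (3+4)/2 = 3.5.
K has value 4.8 → rank 1.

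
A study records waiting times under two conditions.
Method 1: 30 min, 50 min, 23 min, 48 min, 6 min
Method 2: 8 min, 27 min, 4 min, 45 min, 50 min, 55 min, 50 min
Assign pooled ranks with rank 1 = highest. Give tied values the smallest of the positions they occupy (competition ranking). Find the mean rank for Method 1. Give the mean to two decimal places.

6.80

Sorted (descending): 55, 50, 50, 50, 48, 45, 30, 27, 23, 8, 6, 4
The 3 values of 50 occupy positions 2–4 → each gets rank 2.
Method 1 values → pooled ranks: 30→7, 50→2, 23→9, 48→5, 6→11
Mean rank = (7 + 2 + 9 + 5 + 11) / 5 = 6.80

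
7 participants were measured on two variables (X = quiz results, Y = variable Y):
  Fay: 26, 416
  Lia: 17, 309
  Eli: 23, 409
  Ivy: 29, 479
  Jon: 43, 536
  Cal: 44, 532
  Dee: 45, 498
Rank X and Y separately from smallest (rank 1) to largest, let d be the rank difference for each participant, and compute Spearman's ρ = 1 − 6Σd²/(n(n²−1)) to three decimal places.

Ranks of variable 1: 3, 1, 2, 4, 5, 6, 7
Ranks of variable 2: 3, 1, 2, 4, 7, 6, 5
d = r₁ − r₂: 0, 0, 0, 0, -2, 0, 2
d²: 0, 0, 0, 0, 4, 0, 4; Σd² = 8
ρ = 1 − 6·8/(7·48) = 1 − 48/336 = 0.857

0.857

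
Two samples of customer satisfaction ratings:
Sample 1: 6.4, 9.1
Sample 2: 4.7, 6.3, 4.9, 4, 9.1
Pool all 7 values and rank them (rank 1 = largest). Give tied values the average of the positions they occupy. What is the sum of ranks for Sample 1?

4.5

Sorted (descending): 9.1, 9.1, 6.4, 6.3, 4.9, 4.7, 4
The 2 values of 9.1 occupy positions 1–2 → average rank (1+2)/2 = 1.5.
Sample 1 values → pooled ranks: 6.4→3, 9.1→1.5
Rank sum = 3 + 1.5 = 4.5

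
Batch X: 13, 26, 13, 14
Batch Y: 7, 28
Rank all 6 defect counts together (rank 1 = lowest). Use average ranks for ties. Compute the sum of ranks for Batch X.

14

Sorted (ascending): 7, 13, 13, 14, 26, 28
The 2 values of 13 occupy positions 2–3 → average rank (2+3)/2 = 2.5.
Batch X values → pooled ranks: 13→2.5, 26→5, 13→2.5, 14→4
Rank sum = 2.5 + 5 + 2.5 + 4 = 14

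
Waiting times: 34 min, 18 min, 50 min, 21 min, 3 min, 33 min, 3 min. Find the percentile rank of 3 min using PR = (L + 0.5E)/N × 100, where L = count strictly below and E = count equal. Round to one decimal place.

14.3

N = 7.
Strictly below 3: 0. Equal to 3: 2.
PR = (0 + 0.5·2)/7 × 100 = 14.3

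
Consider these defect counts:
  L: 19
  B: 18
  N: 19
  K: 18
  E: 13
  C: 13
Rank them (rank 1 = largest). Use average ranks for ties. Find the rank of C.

5.5

Sorted (descending): 19, 19, 18, 18, 13, 13
The 2 values of 19 occupy positions 1–2 → average rank (1+2)/2 = 1.5.
The 2 values of 18 occupy positions 3–4 → average rank (3+4)/2 = 3.5.
The 2 values of 13 occupy positions 5–6 → average rank (5+6)/2 = 5.5.
C has value 13 → rank 5.5.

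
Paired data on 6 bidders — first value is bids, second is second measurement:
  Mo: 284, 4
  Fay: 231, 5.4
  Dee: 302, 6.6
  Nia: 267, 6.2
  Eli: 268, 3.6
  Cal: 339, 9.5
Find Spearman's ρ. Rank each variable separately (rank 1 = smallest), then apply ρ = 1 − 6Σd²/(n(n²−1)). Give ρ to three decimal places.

Ranks of variable 1: 4, 1, 5, 2, 3, 6
Ranks of variable 2: 2, 3, 5, 4, 1, 6
d = r₁ − r₂: 2, -2, 0, -2, 2, 0
d²: 4, 4, 0, 4, 4, 0; Σd² = 16
ρ = 1 − 6·16/(6·35) = 1 − 96/210 = 0.543

0.543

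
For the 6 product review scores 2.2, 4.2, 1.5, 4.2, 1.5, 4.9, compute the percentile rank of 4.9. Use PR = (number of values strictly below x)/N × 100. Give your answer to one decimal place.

N = 6.
Strictly below 4.9: 5. Equal to 4.9: 1.
PR = 5/6 × 100 = 83.3

83.3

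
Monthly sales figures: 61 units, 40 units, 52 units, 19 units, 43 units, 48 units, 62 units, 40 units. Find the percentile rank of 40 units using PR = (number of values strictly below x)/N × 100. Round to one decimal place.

N = 8.
Strictly below 40: 1. Equal to 40: 2.
PR = 1/8 × 100 = 12.5

12.5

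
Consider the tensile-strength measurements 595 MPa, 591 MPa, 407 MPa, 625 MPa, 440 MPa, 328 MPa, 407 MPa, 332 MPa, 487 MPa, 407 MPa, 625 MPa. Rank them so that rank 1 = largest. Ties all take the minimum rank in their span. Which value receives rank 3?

595

Sorted (descending): 625, 625, 595, 591, 487, 440, 407, 407, 407, 332, 328
The 2 values of 625 occupy positions 1–2 → each gets rank 1.
The 3 values of 407 occupy positions 7–9 → each gets rank 7.
Rank 3 → value 595.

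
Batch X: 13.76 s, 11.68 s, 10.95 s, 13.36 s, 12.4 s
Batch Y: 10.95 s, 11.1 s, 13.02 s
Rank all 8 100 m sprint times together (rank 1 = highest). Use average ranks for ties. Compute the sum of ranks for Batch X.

19.5

Sorted (descending): 13.76, 13.36, 13.02, 12.4, 11.68, 11.1, 10.95, 10.95
The 2 values of 10.95 occupy positions 7–8 → average rank (7+8)/2 = 7.5.
Batch X values → pooled ranks: 13.76→1, 11.68→5, 10.95→7.5, 13.36→2, 12.4→4
Rank sum = 1 + 5 + 7.5 + 2 + 4 = 19.5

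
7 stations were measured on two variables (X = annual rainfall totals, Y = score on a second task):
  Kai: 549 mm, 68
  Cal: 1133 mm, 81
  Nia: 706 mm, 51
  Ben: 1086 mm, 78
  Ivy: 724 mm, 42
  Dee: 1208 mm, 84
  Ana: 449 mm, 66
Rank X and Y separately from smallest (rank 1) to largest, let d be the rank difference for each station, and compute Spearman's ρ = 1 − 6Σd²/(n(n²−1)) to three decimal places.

Ranks of variable 1: 2, 6, 3, 5, 4, 7, 1
Ranks of variable 2: 4, 6, 2, 5, 1, 7, 3
d = r₁ − r₂: -2, 0, 1, 0, 3, 0, -2
d²: 4, 0, 1, 0, 9, 0, 4; Σd² = 18
ρ = 1 − 6·18/(7·48) = 1 − 108/336 = 0.679

0.679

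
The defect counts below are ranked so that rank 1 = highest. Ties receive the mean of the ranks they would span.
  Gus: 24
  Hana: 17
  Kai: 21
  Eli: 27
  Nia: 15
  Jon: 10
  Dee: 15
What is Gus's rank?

Sorted (descending): 27, 24, 21, 17, 15, 15, 10
The 2 values of 15 occupy positions 5–6 → average rank (5+6)/2 = 5.5.
Gus has value 24 → rank 2.

2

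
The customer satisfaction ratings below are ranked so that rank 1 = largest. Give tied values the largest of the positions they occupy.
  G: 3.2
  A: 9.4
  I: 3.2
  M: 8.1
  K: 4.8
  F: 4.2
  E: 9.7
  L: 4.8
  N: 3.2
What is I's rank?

Sorted (descending): 9.7, 9.4, 8.1, 4.8, 4.8, 4.2, 3.2, 3.2, 3.2
The 2 values of 4.8 occupy positions 4–5 → each gets rank 5.
The 3 values of 3.2 occupy positions 7–9 → each gets rank 9.
I has value 3.2 → rank 9.

9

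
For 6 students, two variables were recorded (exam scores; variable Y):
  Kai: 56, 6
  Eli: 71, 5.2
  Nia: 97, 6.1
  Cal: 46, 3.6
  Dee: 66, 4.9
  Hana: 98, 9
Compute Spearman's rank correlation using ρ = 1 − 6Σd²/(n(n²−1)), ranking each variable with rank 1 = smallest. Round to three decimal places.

0.829

Ranks of variable 1: 2, 4, 5, 1, 3, 6
Ranks of variable 2: 4, 3, 5, 1, 2, 6
d = r₁ − r₂: -2, 1, 0, 0, 1, 0
d²: 4, 1, 0, 0, 1, 0; Σd² = 6
ρ = 1 − 6·6/(6·35) = 1 − 36/210 = 0.829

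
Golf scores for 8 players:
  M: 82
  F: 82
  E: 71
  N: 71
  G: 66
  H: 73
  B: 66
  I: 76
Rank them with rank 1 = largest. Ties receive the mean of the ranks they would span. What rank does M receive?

Sorted (descending): 82, 82, 76, 73, 71, 71, 66, 66
The 2 values of 82 occupy positions 1–2 → average rank (1+2)/2 = 1.5.
The 2 values of 71 occupy positions 5–6 → average rank (5+6)/2 = 5.5.
The 2 values of 66 occupy positions 7–8 → average rank (7+8)/2 = 7.5.
M has value 82 → rank 1.5.

1.5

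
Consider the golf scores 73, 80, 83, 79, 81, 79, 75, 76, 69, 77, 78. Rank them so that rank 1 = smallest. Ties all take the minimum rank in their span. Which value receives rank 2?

Sorted (ascending): 69, 73, 75, 76, 77, 78, 79, 79, 80, 81, 83
The 2 values of 79 occupy positions 7–8 → each gets rank 7.
Rank 2 → value 73.

73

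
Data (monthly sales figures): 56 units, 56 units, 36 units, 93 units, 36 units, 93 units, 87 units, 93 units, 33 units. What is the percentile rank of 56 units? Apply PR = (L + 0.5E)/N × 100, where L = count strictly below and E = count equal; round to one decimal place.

N = 9.
Strictly below 56: 3. Equal to 56: 2.
PR = (3 + 0.5·2)/9 × 100 = 44.4

44.4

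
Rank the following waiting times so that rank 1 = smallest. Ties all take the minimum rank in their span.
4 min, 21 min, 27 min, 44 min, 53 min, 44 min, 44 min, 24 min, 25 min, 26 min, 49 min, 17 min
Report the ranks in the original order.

1, 3, 7, 8, 12, 8, 8, 4, 5, 6, 11, 2

Sorted (ascending): 4, 17, 21, 24, 25, 26, 27, 44, 44, 44, 49, 53
The 3 values of 44 occupy positions 8–10 → each gets rank 8.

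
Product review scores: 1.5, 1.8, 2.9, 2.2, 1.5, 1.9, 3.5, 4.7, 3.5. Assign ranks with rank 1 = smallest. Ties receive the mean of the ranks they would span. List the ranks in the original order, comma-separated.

1.5, 3, 6, 5, 1.5, 4, 7.5, 9, 7.5

Sorted (ascending): 1.5, 1.5, 1.8, 1.9, 2.2, 2.9, 3.5, 3.5, 4.7
The 2 values of 1.5 occupy positions 1–2 → average rank (1+2)/2 = 1.5.
The 2 values of 3.5 occupy positions 7–8 → average rank (7+8)/2 = 7.5.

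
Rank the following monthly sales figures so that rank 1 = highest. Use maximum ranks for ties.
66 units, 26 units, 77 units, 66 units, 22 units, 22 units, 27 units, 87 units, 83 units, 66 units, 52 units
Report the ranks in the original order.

6, 9, 3, 6, 11, 11, 8, 1, 2, 6, 7

Sorted (descending): 87, 83, 77, 66, 66, 66, 52, 27, 26, 22, 22
The 3 values of 66 occupy positions 4–6 → each gets rank 6.
The 2 values of 22 occupy positions 10–11 → each gets rank 11.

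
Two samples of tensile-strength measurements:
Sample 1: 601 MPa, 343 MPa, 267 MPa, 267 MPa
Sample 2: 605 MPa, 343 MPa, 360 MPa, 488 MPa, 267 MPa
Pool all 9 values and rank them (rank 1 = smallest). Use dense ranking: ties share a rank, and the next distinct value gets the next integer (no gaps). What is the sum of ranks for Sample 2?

16

Sorted (ascending): 267, 267, 267, 343, 343, 360, 488, 601, 605
The 3 values of 267 share dense rank 1.
The 2 values of 343 share dense rank 2.
Remaining distinct values take the next consecutive integers.
Sample 2 values → pooled ranks: 605→6, 343→2, 360→3, 488→4, 267→1
Rank sum = 6 + 2 + 3 + 4 + 1 = 16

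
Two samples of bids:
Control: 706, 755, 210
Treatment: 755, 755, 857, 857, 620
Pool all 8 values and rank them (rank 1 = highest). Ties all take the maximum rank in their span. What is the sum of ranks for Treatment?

21

Sorted (descending): 857, 857, 755, 755, 755, 706, 620, 210
The 2 values of 857 occupy positions 1–2 → each gets rank 2.
The 3 values of 755 occupy positions 3–5 → each gets rank 5.
Treatment values → pooled ranks: 755→5, 755→5, 857→2, 857→2, 620→7
Rank sum = 5 + 5 + 2 + 2 + 7 = 21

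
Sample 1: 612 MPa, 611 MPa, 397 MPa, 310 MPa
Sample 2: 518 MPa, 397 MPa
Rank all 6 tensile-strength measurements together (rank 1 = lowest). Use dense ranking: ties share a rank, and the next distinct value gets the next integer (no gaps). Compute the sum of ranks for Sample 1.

Sorted (ascending): 310, 397, 397, 518, 611, 612
The 2 values of 397 share dense rank 2.
Remaining distinct values take the next consecutive integers.
Sample 1 values → pooled ranks: 612→5, 611→4, 397→2, 310→1
Rank sum = 5 + 4 + 2 + 1 = 12

12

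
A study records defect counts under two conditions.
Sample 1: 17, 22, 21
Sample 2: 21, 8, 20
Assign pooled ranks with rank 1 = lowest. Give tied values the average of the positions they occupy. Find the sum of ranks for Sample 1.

Sorted (ascending): 8, 17, 20, 21, 21, 22
The 2 values of 21 occupy positions 4–5 → average rank (4+5)/2 = 4.5.
Sample 1 values → pooled ranks: 17→2, 22→6, 21→4.5
Rank sum = 2 + 6 + 4.5 = 12.5

12.5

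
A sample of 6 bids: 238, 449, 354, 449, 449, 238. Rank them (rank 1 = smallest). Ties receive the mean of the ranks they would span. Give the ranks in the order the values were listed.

Sorted (ascending): 238, 238, 354, 449, 449, 449
The 2 values of 238 occupy positions 1–2 → average rank (1+2)/2 = 1.5.
The 3 values of 449 occupy positions 4–6 → average rank 5.

1.5, 5, 3, 5, 5, 1.5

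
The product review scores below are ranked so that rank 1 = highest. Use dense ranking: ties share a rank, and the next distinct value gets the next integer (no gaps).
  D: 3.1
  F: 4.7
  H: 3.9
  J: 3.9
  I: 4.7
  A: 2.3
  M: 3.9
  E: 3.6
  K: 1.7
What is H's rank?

2

Sorted (descending): 4.7, 4.7, 3.9, 3.9, 3.9, 3.6, 3.1, 2.3, 1.7
The 2 values of 4.7 share dense rank 1.
The 3 values of 3.9 share dense rank 2.
Remaining distinct values take the next consecutive integers.
H has value 3.9 → rank 2.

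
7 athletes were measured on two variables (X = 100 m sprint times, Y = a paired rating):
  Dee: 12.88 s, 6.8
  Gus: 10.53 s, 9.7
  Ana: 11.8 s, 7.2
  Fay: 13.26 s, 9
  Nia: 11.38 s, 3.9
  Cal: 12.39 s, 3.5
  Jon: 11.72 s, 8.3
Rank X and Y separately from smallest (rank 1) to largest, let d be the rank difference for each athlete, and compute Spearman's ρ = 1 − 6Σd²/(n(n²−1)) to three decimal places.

Ranks of variable 1: 6, 1, 4, 7, 2, 5, 3
Ranks of variable 2: 3, 7, 4, 6, 2, 1, 5
d = r₁ − r₂: 3, -6, 0, 1, 0, 4, -2
d²: 9, 36, 0, 1, 0, 16, 4; Σd² = 66
ρ = 1 − 6·66/(7·48) = 1 − 396/336 = -0.179

-0.179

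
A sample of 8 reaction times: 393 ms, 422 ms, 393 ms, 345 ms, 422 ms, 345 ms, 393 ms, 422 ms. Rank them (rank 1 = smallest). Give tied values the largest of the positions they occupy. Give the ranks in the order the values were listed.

Sorted (ascending): 345, 345, 393, 393, 393, 422, 422, 422
The 2 values of 345 occupy positions 1–2 → each gets rank 2.
The 3 values of 393 occupy positions 3–5 → each gets rank 5.
The 3 values of 422 occupy positions 6–8 → each gets rank 8.

5, 8, 5, 2, 8, 2, 5, 8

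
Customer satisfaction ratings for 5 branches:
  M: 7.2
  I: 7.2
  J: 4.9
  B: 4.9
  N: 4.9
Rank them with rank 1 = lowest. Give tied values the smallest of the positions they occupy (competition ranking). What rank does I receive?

4

Sorted (ascending): 4.9, 4.9, 4.9, 7.2, 7.2
The 3 values of 4.9 occupy positions 1–3 → each gets rank 1.
The 2 values of 7.2 occupy positions 4–5 → each gets rank 4.
I has value 7.2 → rank 4.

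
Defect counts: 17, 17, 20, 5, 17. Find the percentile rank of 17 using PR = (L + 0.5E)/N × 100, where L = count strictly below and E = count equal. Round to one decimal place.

50.0

N = 5.
Strictly below 17: 1. Equal to 17: 3.
PR = (1 + 0.5·3)/5 × 100 = 50.0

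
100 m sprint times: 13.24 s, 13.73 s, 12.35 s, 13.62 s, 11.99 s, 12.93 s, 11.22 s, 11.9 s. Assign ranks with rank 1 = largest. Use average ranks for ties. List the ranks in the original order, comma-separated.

3, 1, 5, 2, 6, 4, 8, 7

Sorted (descending): 13.73, 13.62, 13.24, 12.93, 12.35, 11.99, 11.9, 11.22
No ties — each value takes its position as its rank.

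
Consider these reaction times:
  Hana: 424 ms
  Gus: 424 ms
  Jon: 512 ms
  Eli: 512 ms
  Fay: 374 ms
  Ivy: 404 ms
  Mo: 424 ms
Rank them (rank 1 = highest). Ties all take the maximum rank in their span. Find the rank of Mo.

Sorted (descending): 512, 512, 424, 424, 424, 404, 374
The 2 values of 512 occupy positions 1–2 → each gets rank 2.
The 3 values of 424 occupy positions 3–5 → each gets rank 5.
Mo has value 424 ms → rank 5.

5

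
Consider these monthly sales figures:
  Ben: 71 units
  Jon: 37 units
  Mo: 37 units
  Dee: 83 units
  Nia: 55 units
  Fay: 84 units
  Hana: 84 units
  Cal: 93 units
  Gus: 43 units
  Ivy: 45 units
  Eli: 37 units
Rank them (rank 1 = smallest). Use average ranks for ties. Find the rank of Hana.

Sorted (ascending): 37, 37, 37, 43, 45, 55, 71, 83, 84, 84, 93
The 3 values of 37 occupy positions 1–3 → average rank 2.
The 2 values of 84 occupy positions 9–10 → average rank (9+10)/2 = 9.5.
Hana has value 84 units → rank 9.5.

9.5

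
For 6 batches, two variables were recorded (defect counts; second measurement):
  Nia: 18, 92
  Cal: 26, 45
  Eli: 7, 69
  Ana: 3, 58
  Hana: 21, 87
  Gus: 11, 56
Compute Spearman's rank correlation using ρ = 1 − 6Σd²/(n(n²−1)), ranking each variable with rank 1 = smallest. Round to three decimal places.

-0.086

Ranks of variable 1: 4, 6, 2, 1, 5, 3
Ranks of variable 2: 6, 1, 4, 3, 5, 2
d = r₁ − r₂: -2, 5, -2, -2, 0, 1
d²: 4, 25, 4, 4, 0, 1; Σd² = 38
ρ = 1 − 6·38/(6·35) = 1 − 228/210 = -0.086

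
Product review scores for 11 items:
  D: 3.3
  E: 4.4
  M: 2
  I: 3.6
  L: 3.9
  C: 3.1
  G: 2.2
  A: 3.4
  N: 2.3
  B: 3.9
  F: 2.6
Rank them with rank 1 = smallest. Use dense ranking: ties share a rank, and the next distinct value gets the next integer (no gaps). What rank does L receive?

Sorted (ascending): 2, 2.2, 2.3, 2.6, 3.1, 3.3, 3.4, 3.6, 3.9, 3.9, 4.4
The 2 values of 3.9 share dense rank 9.
Remaining distinct values take the next consecutive integers.
L has value 3.9 → rank 9.

9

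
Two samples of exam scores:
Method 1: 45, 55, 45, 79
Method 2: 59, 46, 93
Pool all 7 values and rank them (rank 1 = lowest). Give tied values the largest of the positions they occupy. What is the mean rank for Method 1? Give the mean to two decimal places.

3.50

Sorted (ascending): 45, 45, 46, 55, 59, 79, 93
The 2 values of 45 occupy positions 1–2 → each gets rank 2.
Method 1 values → pooled ranks: 45→2, 55→4, 45→2, 79→6
Mean rank = (2 + 4 + 2 + 6) / 4 = 3.50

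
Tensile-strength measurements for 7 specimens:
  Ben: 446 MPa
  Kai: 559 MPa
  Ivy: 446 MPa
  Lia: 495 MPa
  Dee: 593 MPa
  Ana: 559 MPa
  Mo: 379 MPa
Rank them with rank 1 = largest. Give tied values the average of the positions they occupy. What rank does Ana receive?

Sorted (descending): 593, 559, 559, 495, 446, 446, 379
The 2 values of 559 occupy positions 2–3 → average rank (2+3)/2 = 2.5.
The 2 values of 446 occupy positions 5–6 → average rank (5+6)/2 = 5.5.
Ana has value 559 MPa → rank 2.5.

2.5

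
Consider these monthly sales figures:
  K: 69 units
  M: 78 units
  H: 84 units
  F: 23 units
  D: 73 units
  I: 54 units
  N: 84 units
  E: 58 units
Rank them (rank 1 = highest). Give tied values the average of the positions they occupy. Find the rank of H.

1.5

Sorted (descending): 84, 84, 78, 73, 69, 58, 54, 23
The 2 values of 84 occupy positions 1–2 → average rank (1+2)/2 = 1.5.
H has value 84 units → rank 1.5.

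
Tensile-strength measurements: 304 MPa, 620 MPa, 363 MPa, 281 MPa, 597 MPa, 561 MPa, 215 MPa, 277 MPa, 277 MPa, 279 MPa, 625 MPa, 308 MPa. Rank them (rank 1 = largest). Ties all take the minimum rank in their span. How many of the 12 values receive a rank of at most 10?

11

Sorted (descending): 625, 620, 597, 561, 363, 308, 304, 281, 279, 277, 277, 215
The 2 values of 277 occupy positions 10–11 → each gets rank 10.
Ranks ≤ 10: {1, 2, 3, 4, 5, 6, 7, 8, 9, 10, 10} → 11 values.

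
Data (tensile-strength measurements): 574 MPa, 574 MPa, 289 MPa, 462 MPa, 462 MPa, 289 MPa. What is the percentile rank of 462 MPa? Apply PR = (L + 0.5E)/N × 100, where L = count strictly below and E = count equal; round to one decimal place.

50.0

N = 6.
Strictly below 462: 2. Equal to 462: 2.
PR = (2 + 0.5·2)/6 × 100 = 50.0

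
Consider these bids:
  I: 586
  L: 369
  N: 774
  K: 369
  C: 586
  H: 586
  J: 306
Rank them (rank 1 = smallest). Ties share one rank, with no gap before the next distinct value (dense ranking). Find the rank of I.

Sorted (ascending): 306, 369, 369, 586, 586, 586, 774
The 2 values of 369 share dense rank 2.
The 3 values of 586 share dense rank 3.
Remaining distinct values take the next consecutive integers.
I has value 586 → rank 3.

3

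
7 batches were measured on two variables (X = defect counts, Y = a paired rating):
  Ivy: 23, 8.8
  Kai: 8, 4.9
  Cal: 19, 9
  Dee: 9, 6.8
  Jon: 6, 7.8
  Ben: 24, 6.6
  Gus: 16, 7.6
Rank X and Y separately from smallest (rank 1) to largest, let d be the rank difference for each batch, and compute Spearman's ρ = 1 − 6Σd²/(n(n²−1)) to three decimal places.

0.179

Ranks of variable 1: 6, 2, 5, 3, 1, 7, 4
Ranks of variable 2: 6, 1, 7, 3, 5, 2, 4
d = r₁ − r₂: 0, 1, -2, 0, -4, 5, 0
d²: 0, 1, 4, 0, 16, 25, 0; Σd² = 46
ρ = 1 − 6·46/(7·48) = 1 − 276/336 = 0.179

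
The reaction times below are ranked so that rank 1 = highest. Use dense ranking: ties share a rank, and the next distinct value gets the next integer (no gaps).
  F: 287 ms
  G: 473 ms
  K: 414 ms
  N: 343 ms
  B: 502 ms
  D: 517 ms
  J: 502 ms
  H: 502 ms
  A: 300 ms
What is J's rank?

Sorted (descending): 517, 502, 502, 502, 473, 414, 343, 300, 287
The 3 values of 502 share dense rank 2.
Remaining distinct values take the next consecutive integers.
J has value 502 ms → rank 2.

2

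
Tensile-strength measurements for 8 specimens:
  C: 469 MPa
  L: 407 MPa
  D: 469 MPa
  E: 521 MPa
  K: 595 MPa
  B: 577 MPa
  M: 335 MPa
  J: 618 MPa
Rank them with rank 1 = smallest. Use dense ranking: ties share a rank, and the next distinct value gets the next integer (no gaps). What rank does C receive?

Sorted (ascending): 335, 407, 469, 469, 521, 577, 595, 618
The 2 values of 469 share dense rank 3.
Remaining distinct values take the next consecutive integers.
C has value 469 MPa → rank 3.

3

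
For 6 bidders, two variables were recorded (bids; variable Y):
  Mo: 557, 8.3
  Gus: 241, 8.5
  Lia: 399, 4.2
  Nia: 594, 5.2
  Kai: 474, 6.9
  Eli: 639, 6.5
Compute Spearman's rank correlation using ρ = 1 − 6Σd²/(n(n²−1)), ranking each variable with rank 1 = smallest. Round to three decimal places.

-0.314

Ranks of variable 1: 4, 1, 2, 5, 3, 6
Ranks of variable 2: 5, 6, 1, 2, 4, 3
d = r₁ − r₂: -1, -5, 1, 3, -1, 3
d²: 1, 25, 1, 9, 1, 9; Σd² = 46
ρ = 1 − 6·46/(6·35) = 1 − 276/210 = -0.314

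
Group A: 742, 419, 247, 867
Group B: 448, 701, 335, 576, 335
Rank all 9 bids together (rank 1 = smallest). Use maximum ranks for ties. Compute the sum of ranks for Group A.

22

Sorted (ascending): 247, 335, 335, 419, 448, 576, 701, 742, 867
The 2 values of 335 occupy positions 2–3 → each gets rank 3.
Group A values → pooled ranks: 742→8, 419→4, 247→1, 867→9
Rank sum = 8 + 4 + 1 + 9 = 22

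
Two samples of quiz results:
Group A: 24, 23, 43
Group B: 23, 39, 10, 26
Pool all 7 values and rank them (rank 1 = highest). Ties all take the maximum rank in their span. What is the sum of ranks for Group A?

11

Sorted (descending): 43, 39, 26, 24, 23, 23, 10
The 2 values of 23 occupy positions 5–6 → each gets rank 6.
Group A values → pooled ranks: 24→4, 23→6, 43→1
Rank sum = 4 + 6 + 1 = 11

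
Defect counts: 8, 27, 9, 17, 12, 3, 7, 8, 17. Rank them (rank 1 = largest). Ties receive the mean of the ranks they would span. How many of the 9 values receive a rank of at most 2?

1

Sorted (descending): 27, 17, 17, 12, 9, 8, 8, 7, 3
The 2 values of 17 occupy positions 2–3 → average rank (2+3)/2 = 2.5.
The 2 values of 8 occupy positions 6–7 → average rank (6+7)/2 = 6.5.
Ranks ≤ 2: {1} → 1 value.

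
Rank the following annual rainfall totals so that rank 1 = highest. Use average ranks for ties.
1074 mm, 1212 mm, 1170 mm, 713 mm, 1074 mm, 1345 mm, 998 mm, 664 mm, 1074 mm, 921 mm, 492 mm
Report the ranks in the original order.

Sorted (descending): 1345, 1212, 1170, 1074, 1074, 1074, 998, 921, 713, 664, 492
The 3 values of 1074 occupy positions 4–6 → average rank 5.

5, 2, 3, 9, 5, 1, 7, 10, 5, 8, 11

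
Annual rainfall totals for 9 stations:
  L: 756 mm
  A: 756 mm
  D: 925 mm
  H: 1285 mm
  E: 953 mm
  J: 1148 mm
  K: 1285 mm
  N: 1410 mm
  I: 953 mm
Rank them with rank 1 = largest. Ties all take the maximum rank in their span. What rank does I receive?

6

Sorted (descending): 1410, 1285, 1285, 1148, 953, 953, 925, 756, 756
The 2 values of 1285 occupy positions 2–3 → each gets rank 3.
The 2 values of 953 occupy positions 5–6 → each gets rank 6.
The 2 values of 756 occupy positions 8–9 → each gets rank 9.
I has value 953 mm → rank 6.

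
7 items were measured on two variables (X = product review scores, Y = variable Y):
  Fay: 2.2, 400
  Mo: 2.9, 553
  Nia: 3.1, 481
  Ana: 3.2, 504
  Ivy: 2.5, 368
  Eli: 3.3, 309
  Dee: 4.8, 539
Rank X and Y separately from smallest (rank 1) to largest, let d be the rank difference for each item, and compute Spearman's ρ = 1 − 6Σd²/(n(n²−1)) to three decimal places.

Ranks of variable 1: 1, 3, 4, 5, 2, 6, 7
Ranks of variable 2: 3, 7, 4, 5, 2, 1, 6
d = r₁ − r₂: -2, -4, 0, 0, 0, 5, 1
d²: 4, 16, 0, 0, 0, 25, 1; Σd² = 46
ρ = 1 − 6·46/(7·48) = 1 − 276/336 = 0.179

0.179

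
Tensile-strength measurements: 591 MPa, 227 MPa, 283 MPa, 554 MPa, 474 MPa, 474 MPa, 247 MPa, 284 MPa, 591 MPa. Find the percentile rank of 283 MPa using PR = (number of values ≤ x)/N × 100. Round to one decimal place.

33.3

N = 9.
Strictly below 283: 2. Equal to 283: 1.
PR = 3/9 × 100 = 33.3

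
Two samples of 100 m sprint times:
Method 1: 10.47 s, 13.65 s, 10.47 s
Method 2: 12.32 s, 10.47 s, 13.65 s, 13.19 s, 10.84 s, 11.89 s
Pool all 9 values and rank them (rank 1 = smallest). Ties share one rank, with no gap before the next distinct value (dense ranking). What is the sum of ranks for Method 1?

8

Sorted (ascending): 10.47, 10.47, 10.47, 10.84, 11.89, 12.32, 13.19, 13.65, 13.65
The 3 values of 10.47 share dense rank 1.
The 2 values of 13.65 share dense rank 6.
Remaining distinct values take the next consecutive integers.
Method 1 values → pooled ranks: 10.47→1, 13.65→6, 10.47→1
Rank sum = 1 + 6 + 1 = 8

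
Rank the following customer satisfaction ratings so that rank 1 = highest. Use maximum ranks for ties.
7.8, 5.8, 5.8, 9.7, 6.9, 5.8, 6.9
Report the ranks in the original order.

Sorted (descending): 9.7, 7.8, 6.9, 6.9, 5.8, 5.8, 5.8
The 2 values of 6.9 occupy positions 3–4 → each gets rank 4.
The 3 values of 5.8 occupy positions 5–7 → each gets rank 7.

2, 7, 7, 1, 4, 7, 4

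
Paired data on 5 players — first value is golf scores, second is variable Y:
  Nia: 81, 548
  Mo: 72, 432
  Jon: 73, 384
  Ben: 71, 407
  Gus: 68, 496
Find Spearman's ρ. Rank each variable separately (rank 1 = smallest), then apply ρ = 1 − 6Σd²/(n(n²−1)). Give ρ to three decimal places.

0.100

Ranks of variable 1: 5, 3, 4, 2, 1
Ranks of variable 2: 5, 3, 1, 2, 4
d = r₁ − r₂: 0, 0, 3, 0, -3
d²: 0, 0, 9, 0, 9; Σd² = 18
ρ = 1 − 6·18/(5·24) = 1 − 108/120 = 0.100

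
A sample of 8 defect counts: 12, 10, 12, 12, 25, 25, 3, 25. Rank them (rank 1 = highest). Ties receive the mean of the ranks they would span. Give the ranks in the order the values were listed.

Sorted (descending): 25, 25, 25, 12, 12, 12, 10, 3
The 3 values of 25 occupy positions 1–3 → average rank 2.
The 3 values of 12 occupy positions 4–6 → average rank 5.

5, 7, 5, 5, 2, 2, 8, 2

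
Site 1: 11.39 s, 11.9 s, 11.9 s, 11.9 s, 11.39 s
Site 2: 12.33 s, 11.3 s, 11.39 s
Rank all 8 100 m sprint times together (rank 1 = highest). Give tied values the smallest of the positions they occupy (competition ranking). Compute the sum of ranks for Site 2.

14

Sorted (descending): 12.33, 11.9, 11.9, 11.9, 11.39, 11.39, 11.39, 11.3
The 3 values of 11.9 occupy positions 2–4 → each gets rank 2.
The 3 values of 11.39 occupy positions 5–7 → each gets rank 5.
Site 2 values → pooled ranks: 12.33→1, 11.3→8, 11.39→5
Rank sum = 1 + 8 + 5 = 14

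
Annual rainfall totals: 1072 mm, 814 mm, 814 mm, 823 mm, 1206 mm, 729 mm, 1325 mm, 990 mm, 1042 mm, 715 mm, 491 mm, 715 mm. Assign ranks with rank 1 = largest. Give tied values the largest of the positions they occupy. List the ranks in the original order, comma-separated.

3, 8, 8, 6, 2, 9, 1, 5, 4, 11, 12, 11

Sorted (descending): 1325, 1206, 1072, 1042, 990, 823, 814, 814, 729, 715, 715, 491
The 2 values of 814 occupy positions 7–8 → each gets rank 8.
The 2 values of 715 occupy positions 10–11 → each gets rank 11.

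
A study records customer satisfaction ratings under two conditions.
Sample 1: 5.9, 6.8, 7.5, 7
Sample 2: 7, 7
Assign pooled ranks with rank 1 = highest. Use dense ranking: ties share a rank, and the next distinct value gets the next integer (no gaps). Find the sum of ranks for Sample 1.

Sorted (descending): 7.5, 7, 7, 7, 6.8, 5.9
The 3 values of 7 share dense rank 2.
Remaining distinct values take the next consecutive integers.
Sample 1 values → pooled ranks: 5.9→4, 6.8→3, 7.5→1, 7→2
Rank sum = 4 + 3 + 1 + 2 = 10

10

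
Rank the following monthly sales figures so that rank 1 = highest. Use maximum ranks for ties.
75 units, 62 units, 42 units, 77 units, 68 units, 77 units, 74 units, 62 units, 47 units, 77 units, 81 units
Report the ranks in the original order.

5, 9, 11, 4, 7, 4, 6, 9, 10, 4, 1

Sorted (descending): 81, 77, 77, 77, 75, 74, 68, 62, 62, 47, 42
The 3 values of 77 occupy positions 2–4 → each gets rank 4.
The 2 values of 62 occupy positions 8–9 → each gets rank 9.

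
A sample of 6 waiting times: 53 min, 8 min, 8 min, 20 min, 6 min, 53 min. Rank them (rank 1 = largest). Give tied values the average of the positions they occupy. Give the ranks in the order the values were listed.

1.5, 4.5, 4.5, 3, 6, 1.5

Sorted (descending): 53, 53, 20, 8, 8, 6
The 2 values of 53 occupy positions 1–2 → average rank (1+2)/2 = 1.5.
The 2 values of 8 occupy positions 4–5 → average rank (4+5)/2 = 4.5.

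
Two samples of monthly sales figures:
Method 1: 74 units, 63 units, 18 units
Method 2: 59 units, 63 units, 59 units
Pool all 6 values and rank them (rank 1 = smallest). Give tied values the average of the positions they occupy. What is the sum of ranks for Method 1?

Sorted (ascending): 18, 59, 59, 63, 63, 74
The 2 values of 59 occupy positions 2–3 → average rank (2+3)/2 = 2.5.
The 2 values of 63 occupy positions 4–5 → average rank (4+5)/2 = 4.5.
Method 1 values → pooled ranks: 74→6, 63→4.5, 18→1
Rank sum = 6 + 4.5 + 1 = 11.5

11.5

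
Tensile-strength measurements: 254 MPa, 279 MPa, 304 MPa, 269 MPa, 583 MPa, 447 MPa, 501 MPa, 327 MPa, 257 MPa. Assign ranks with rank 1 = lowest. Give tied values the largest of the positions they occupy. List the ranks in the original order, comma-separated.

Sorted (ascending): 254, 257, 269, 279, 304, 327, 447, 501, 583
No ties — each value takes its position as its rank.

1, 4, 5, 3, 9, 7, 8, 6, 2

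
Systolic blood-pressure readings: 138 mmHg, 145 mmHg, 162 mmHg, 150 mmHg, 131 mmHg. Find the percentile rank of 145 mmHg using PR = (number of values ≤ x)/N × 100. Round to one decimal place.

60.0

N = 5.
Strictly below 145: 2. Equal to 145: 1.
PR = 3/5 × 100 = 60.0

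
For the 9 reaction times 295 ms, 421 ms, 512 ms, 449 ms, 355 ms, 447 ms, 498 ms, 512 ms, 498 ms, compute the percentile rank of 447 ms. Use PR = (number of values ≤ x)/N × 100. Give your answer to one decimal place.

N = 9.
Strictly below 447: 3. Equal to 447: 1.
PR = 4/9 × 100 = 44.4

44.4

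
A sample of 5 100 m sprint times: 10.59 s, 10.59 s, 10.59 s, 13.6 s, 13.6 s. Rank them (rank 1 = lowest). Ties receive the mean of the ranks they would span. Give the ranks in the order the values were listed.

2, 2, 2, 4.5, 4.5

Sorted (ascending): 10.59, 10.59, 10.59, 13.6, 13.6
The 3 values of 10.59 occupy positions 1–3 → average rank 2.
The 2 values of 13.6 occupy positions 4–5 → average rank (4+5)/2 = 4.5.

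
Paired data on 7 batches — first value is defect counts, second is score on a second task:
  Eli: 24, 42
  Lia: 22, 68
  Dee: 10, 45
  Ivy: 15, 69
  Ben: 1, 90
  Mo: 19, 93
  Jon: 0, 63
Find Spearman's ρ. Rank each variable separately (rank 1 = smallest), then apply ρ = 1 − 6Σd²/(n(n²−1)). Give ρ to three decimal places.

-0.179

Ranks of variable 1: 7, 6, 3, 4, 2, 5, 1
Ranks of variable 2: 1, 4, 2, 5, 6, 7, 3
d = r₁ − r₂: 6, 2, 1, -1, -4, -2, -2
d²: 36, 4, 1, 1, 16, 4, 4; Σd² = 66
ρ = 1 − 6·66/(7·48) = 1 − 396/336 = -0.179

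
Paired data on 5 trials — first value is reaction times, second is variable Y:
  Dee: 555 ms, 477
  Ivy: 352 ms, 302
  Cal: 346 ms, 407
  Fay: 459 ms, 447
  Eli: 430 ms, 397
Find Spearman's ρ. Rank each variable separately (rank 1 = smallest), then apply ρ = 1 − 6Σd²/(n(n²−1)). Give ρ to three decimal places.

0.700

Ranks of variable 1: 5, 2, 1, 4, 3
Ranks of variable 2: 5, 1, 3, 4, 2
d = r₁ − r₂: 0, 1, -2, 0, 1
d²: 0, 1, 4, 0, 1; Σd² = 6
ρ = 1 − 6·6/(5·24) = 1 − 36/120 = 0.700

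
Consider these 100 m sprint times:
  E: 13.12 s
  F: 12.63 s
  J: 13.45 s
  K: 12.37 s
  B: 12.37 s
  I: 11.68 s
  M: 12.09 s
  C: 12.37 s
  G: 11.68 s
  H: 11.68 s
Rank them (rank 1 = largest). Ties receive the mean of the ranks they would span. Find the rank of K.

Sorted (descending): 13.45, 13.12, 12.63, 12.37, 12.37, 12.37, 12.09, 11.68, 11.68, 11.68
The 3 values of 12.37 occupy positions 4–6 → average rank 5.
The 3 values of 11.68 occupy positions 8–10 → average rank 9.
K has value 12.37 s → rank 5.

5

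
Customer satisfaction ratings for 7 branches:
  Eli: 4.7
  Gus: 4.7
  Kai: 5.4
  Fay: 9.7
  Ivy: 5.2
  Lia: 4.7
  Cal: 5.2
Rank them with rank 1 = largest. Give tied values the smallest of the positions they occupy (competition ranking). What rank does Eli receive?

5

Sorted (descending): 9.7, 5.4, 5.2, 5.2, 4.7, 4.7, 4.7
The 2 values of 5.2 occupy positions 3–4 → each gets rank 3.
The 3 values of 4.7 occupy positions 5–7 → each gets rank 5.
Eli has value 4.7 → rank 5.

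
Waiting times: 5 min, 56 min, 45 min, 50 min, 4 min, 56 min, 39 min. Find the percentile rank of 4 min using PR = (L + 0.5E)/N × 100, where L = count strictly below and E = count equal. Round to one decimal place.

7.1

N = 7.
Strictly below 4: 0. Equal to 4: 1.
PR = (0 + 0.5·1)/7 × 100 = 7.1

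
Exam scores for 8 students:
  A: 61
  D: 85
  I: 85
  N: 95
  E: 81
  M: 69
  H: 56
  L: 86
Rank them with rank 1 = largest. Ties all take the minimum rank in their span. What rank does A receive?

7

Sorted (descending): 95, 86, 85, 85, 81, 69, 61, 56
The 2 values of 85 occupy positions 3–4 → each gets rank 3.
A has value 61 → rank 7.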